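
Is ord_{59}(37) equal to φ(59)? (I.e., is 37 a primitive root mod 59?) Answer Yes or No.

Yes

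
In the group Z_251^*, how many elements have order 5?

4

φ(251) = 251 − 1 = 250 = 2 · 5^3.
In a cyclic group of order 250, there are φ(d) elements of order d for each divisor d of 250, and zero for non-divisors.
5 | 250, and φ(5) = 5 − 1 = 4.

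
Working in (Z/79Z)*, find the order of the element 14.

By Lagrange's theorem, ord_79(14) divides φ(79) = 79 − 1 = 78 = 2 · 3 · 13.
Divisors of 78: 1, 2, 3, 6, 13, 26, 39, 78.
Test each divisor d:
14^1 ≡ 14 (mod 79)
14^2 ≡ 38 (mod 79)
14^3 ≡ 58 (mod 79)
14^6 ≡ 46 (mod 79)
14^13 ≡ 78 (mod 79)
14^26 ≡ 1 (mod 79) ✓
Therefore the multiplicative order of 14 modulo 79 is 26.

26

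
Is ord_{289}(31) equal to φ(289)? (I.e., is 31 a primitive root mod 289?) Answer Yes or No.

φ(289) = φ(17^2) = 17·(17−1) = 272 = 2^4 · 17.
Test 31^(272/q) mod 289 for each prime factor q of 272:
31^136 ≡ 288 (mod 289)  [q = 2: ≢ 1 ✓]
31^16 ≡ 86 (mod 289)  [q = 17: ≢ 1 ✓]
Every test exponent gives a nontrivial residue, hence 31 generates the full group.

Yes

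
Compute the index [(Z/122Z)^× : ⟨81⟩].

ord(81) | φ(122) = φ(2)·φ(61) = 1·60 = 60 = 2^2 · 3 · 5.
Divisors of 60: 1, 2, 3, 4, 5, 6, 10, 12, 15, 20, 30, 60.
Check 81^d mod 122 for each divisor in increasing order:
81^1 ≡ 81 (mod 122)
81^2 ≡ 95 (mod 122)
81^3 ≡ 9 (mod 122)
81^4 ≡ 119 (mod 122)
81^5 ≡ 1 (mod 122) ✓
So ord_122(81) = 5, hence |⟨81⟩| = 5.
The index is φ(122) / ord(81) = 60 / 5 = 12.

12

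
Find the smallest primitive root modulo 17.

3

φ(17) = 17 − 1 = 16 = 2^4.
g is a primitive root iff g^(16/q) ≢ 1 (mod 17) for each prime q ∈ {2}.
g = 2: 2^8 ≡ 1 — hits 1, so not a primitive root.
g = 3: 3^8 ≡ 16 — none is 1, so 3 is a primitive root.
Hence the least primitive root of 17 is 3.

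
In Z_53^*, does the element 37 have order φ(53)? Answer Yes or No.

No

φ(53) = 53 − 1 = 52 = 2^2 · 13.
It suffices to check that the order of 37 is not a proper divisor of 52: compute 37^(52/q) for q ∈ {2, 13}.
37^26 ≡ 1 (mod 53)  [q = 2: ≡ 1 ✗]
37^4 ≡ 28 (mod 53)  [q = 13: ≢ 1 ✓]
The check at q = 2 fails, so 37 generates a proper subgroup.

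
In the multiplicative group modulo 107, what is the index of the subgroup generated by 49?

2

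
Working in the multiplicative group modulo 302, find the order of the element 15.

150

Since 15 ∈ (Z/302Z)^×, its order divides φ(302) = φ(2)·φ(151) = 1·150 = 150 = 2 · 3 · 5^2.
Divisors of 150: 1, 2, 3, 5, 6, 10, 15, 25, 30, 50, 75, 150.
Evaluate successive powers at the divisors of 150:
15^1 ≡ 15 (mod 302)
15^2 ≡ 225 (mod 302)
15^3 ≡ 53 (mod 302)
15^5 ≡ 147 (mod 302)
15^6 ≡ 91 (mod 302)
15^10 ≡ 167 (mod 302)
15^15 ≡ 87 (mod 302)
15^25 ≡ 33 (mod 302)
15^30 ≡ 19 (mod 302)
15^50 ≡ 183 (mod 302)
15^75 ≡ 301 (mod 302)
15^150 ≡ 1 (mod 302) ✓
Therefore the multiplicative order of 15 modulo 302 is 150.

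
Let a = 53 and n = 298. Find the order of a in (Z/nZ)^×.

74

Since 53 ∈ (Z/298Z)^×, its order divides φ(298) = φ(2)·φ(149) = 1·148 = 148 = 2^2 · 37.
Divisors of 148: 1, 2, 4, 37, 74, 148.
Check 53^d mod 298 for each divisor in increasing order:
53^1 ≡ 53 (mod 298)
53^2 ≡ 127 (mod 298)
53^4 ≡ 37 (mod 298)
53^37 ≡ 297 (mod 298)
53^74 ≡ 1 (mod 298) ✓
Hence ord(53) = 74.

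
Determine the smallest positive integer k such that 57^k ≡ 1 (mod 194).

Since 57 ∈ (Z/194Z)^×, its order divides φ(194) = φ(2)·φ(97) = 1·96 = 96 = 2^5 · 3.
Divisors of 96: 1, 2, 3, 4, 6, 8, 12, 16, 24, 32, 48, 96.
Test each divisor d:
57^1 ≡ 57 (mod 194)
57^2 ≡ 145 (mod 194)
57^3 ≡ 117 (mod 194)
57^4 ≡ 73 (mod 194)
57^6 ≡ 109 (mod 194)
57^8 ≡ 91 (mod 194)
57^12 ≡ 47 (mod 194)
57^16 ≡ 133 (mod 194)
57^24 ≡ 75 (mod 194)
57^32 ≡ 35 (mod 194)
57^48 ≡ 193 (mod 194)
57^96 ≡ 1 (mod 194) ✓
Hence ord(57) = 96.

96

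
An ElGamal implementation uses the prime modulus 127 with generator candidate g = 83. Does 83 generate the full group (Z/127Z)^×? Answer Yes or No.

Yes

φ(127) = 127 − 1 = 126 = 2 · 3^2 · 7.
An element g generates (Z/127Z)^× iff g^(126/q) ≢ 1 (mod 127) for each prime q ∈ {2, 3, 7}.
83^63 ≡ 126 (mod 127)  [q = 2: ≢ 1 ✓]
83^42 ≡ 19 (mod 127)  [q = 3: ≢ 1 ✓]
83^18 ≡ 16 (mod 127)  [q = 7: ≢ 1 ✓]
Every test exponent gives a nontrivial residue, hence 83 generates the full group.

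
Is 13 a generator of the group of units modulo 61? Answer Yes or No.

φ(61) = 61 − 1 = 60 = 2^2 · 3 · 5.
An element g generates (Z/61Z)^× iff g^(60/q) ≢ 1 (mod 61) for each prime q ∈ {2, 3, 5}.
13^30 ≡ 1 (mod 61)  [q = 2: ≡ 1 ✗]
13^20 ≡ 47 (mod 61)  [q = 3: ≢ 1 ✓]
13^12 ≡ 1 (mod 61)  [q = 5: ≡ 1 ✗]
13^30 ≡ 1 shows ord(13) | 30, strictly less than φ(61); not a primitive root.

No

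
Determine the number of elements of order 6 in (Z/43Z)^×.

φ(43) = 43 − 1 = 42 = 2 · 3 · 7.
Since (Z/43Z)^× is cyclic of order 42, the number of elements of order d is φ(d) when d | 42 and 0 otherwise.
6 = 2 · 3 divides 42, and φ(6) = 2.

2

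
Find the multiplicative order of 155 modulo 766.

382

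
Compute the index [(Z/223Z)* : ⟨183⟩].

74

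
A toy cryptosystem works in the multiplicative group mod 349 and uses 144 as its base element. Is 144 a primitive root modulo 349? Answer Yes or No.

No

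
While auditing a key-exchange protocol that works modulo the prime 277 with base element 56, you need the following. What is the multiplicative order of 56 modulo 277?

The order of 56 must divide φ(277) = 277 − 1 = 276 = 2^2 · 3 · 23.
Divisors of 276: 1, 2, 3, 4, 6, 12, 23, 46, 69, 92, 138, 276.
Evaluate successive powers at the divisors of 276:
56^1 ≡ 56 (mod 277)
56^2 ≡ 89 (mod 277)
56^3 ≡ 275 (mod 277)
56^4 ≡ 165 (mod 277)
56^6 ≡ 4 (mod 277)
56^12 ≡ 16 (mod 277)
56^23 ≡ 242 (mod 277)
56^46 ≡ 117 (mod 277)
56^69 ≡ 60 (mod 277)
56^92 ≡ 116 (mod 277)
56^138 ≡ 276 (mod 277)
56^276 ≡ 1 (mod 277) ✓
Therefore the multiplicative order of 56 modulo 277 is 276.

276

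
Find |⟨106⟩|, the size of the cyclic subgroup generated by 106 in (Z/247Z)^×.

By Lagrange's theorem, ord_247(106) divides φ(247) = φ(13·19) = (13−1)·(19−1) = 12·18 = 216 = 2^3 · 3^3.
Divisors of 216: 1, 2, 3, 4, 6, 8, 9, 12, 18, 24, 27, 36, 54, 72, 108, 216.
Check 106^d mod 247 for each divisor in increasing order:
106^1 ≡ 106 (mod 247)
106^2 ≡ 121 (mod 247)
106^3 ≡ 229 (mod 247)
106^4 ≡ 68 (mod 247)
106^6 ≡ 77 (mod 247)
106^8 ≡ 178 (mod 247)
106^9 ≡ 96 (mod 247)
106^12 ≡ 1 (mod 247) ✓
So ord_247(106) = 12.

12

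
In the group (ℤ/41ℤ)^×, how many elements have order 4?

φ(41) = 41 − 1 = 40 = 2^3 · 5.
In a cyclic group of order 40, there are φ(d) elements of order d for each divisor d of 40, and zero for non-divisors.
4 = 2^2 divides 40, and φ(4) = 2.

2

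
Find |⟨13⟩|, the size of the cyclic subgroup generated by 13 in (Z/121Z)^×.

110

ord(13) | φ(121) = φ(11^2) = 11·(11−1) = 110 = 2 · 5 · 11.
Divisors of 110: 1, 2, 5, 10, 11, 22, 55, 110.
Check 13^d mod 121 for each divisor in increasing order:
13^1 ≡ 13 (mod 121)
13^2 ≡ 48 (mod 121)
13^5 ≡ 65 (mod 121)
13^10 ≡ 111 (mod 121)
13^11 ≡ 112 (mod 121)
13^22 ≡ 81 (mod 121)
13^55 ≡ 120 (mod 121)
13^110 ≡ 1 (mod 121) ✓
Therefore the multiplicative order of 13 modulo 121 is 110.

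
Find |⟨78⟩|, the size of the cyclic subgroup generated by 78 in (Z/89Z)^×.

11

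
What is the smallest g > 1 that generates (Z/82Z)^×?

7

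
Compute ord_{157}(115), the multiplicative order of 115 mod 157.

39

By Lagrange's theorem, ord_157(115) divides φ(157) = 157 − 1 = 156 = 2^2 · 3 · 13.
Divisors of 156: 1, 2, 3, 4, 6, 12, 13, 26, 39, 52, 78, 156.
Evaluate successive powers at the divisors of 156:
115^1 ≡ 115
115^2 ≡ 37
115^3 ≡ 16
115^4 ≡ 113
115^6 ≡ 99
115^12 ≡ 67
115^13 ≡ 12
115^26 ≡ 144
115^39 ≡ 1
The smallest such exponent is 39, so the order of 115 is 39.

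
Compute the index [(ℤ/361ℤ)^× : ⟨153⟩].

18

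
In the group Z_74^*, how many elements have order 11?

0

φ(74) = φ(2)·φ(37) = 1·36 = 36 = 2^2 · 3^2.
In a cyclic group of order 36, there are φ(d) elements of order d for each divisor d of 36, and zero for non-divisors.
Since 11 ∤ 36, the count is 0.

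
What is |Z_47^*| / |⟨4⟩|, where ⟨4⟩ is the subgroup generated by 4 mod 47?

2

ord(4) | φ(47) = 47 − 1 = 46 = 2 · 23.
Divisors of 46: 1, 2, 23, 46.
Compute 4^d (mod 47) for the divisors d until we hit 1:
4^1 ≡ 4
4^2 ≡ 16
4^23 ≡ 1
Thus |⟨4⟩| = ord(4) = 23.
The index is φ(47) / ord(4) = 46 / 23 = 2.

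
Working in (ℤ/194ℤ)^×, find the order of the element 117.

32

Since 117 ∈ (Z/194Z)^×, its order divides φ(194) = φ(2)·φ(97) = 1·96 = 96 = 2^5 · 3.
Divisors of 96: 1, 2, 3, 4, 6, 8, 12, 16, 24, 32, 48, 96.
Check 117^d mod 194 for each divisor in increasing order:
117^1 ≡ 117 (mod 194)
117^2 ≡ 109 (mod 194)
117^3 ≡ 143 (mod 194)
117^4 ≡ 47 (mod 194)
117^6 ≡ 79 (mod 194)
117^8 ≡ 75 (mod 194)
117^12 ≡ 33 (mod 194)
117^16 ≡ 193 (mod 194)
117^24 ≡ 119 (mod 194)
117^32 ≡ 1 (mod 194) ✓
So ord_194(117) = 32.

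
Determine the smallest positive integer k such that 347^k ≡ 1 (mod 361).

By Lagrange's theorem, ord_361(347) divides φ(361) = φ(19^2) = 19·(19−1) = 342 = 2 · 3^2 · 19.
Divisors of 342: 1, 2, 3, 6, 9, 18, 19, 38, 57, 114, 171, 342.
Check 347^d mod 361 for each divisor in increasing order:
347^1 ≡ 347 (mod 361)
347^2 ≡ 196 (mod 361)
347^3 ≡ 144 (mod 361)
347^6 ≡ 159 (mod 361)
347^9 ≡ 153 (mod 361)
347^18 ≡ 305 (mod 361)
347^19 ≡ 62 (mod 361)
347^38 ≡ 234 (mod 361)
347^57 ≡ 68 (mod 361)
347^114 ≡ 292 (mod 361)
347^171 ≡ 1 (mod 361) ✓
Hence ord(347) = 171.

171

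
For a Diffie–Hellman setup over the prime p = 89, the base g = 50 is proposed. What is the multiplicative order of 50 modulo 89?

22

The order of 50 must divide φ(89) = 89 − 1 = 88 = 2^3 · 11.
Divisors of 88: 1, 2, 4, 8, 11, 22, 44, 88.
Test each divisor d:
50^1 ≡ 50 (mod 89)
50^2 ≡ 8 (mod 89)
50^4 ≡ 64 (mod 89)
50^8 ≡ 2 (mod 89)
50^11 ≡ 88 (mod 89)
50^22 ≡ 1 (mod 89) ✓
The smallest such exponent is 22, so the order of 50 is 22.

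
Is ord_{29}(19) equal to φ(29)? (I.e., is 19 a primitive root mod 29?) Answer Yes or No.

φ(29) = 29 − 1 = 28 = 2^2 · 7.
An element g generates (Z/29Z)^× iff g^(28/q) ≢ 1 (mod 29) for each prime q ∈ {2, 7}.
19^14 ≡ 28 (mod 29)  [q = 2: ≢ 1 ✓]
19^4 ≡ 24 (mod 29)  [q = 7: ≢ 1 ✓]
None equal 1, so ord_29(19) = 28: 19 is a primitive root.

Yes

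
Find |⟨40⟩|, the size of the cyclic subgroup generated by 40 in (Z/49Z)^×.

42

The order of 40 must divide φ(49) = φ(7^2) = 7·(7−1) = 42 = 2 · 3 · 7.
Divisors of 42: 1, 2, 3, 6, 7, 14, 21, 42.
Check 40^d mod 49 for each divisor in increasing order:
40^1 ≡ 40 (mod 49)
40^2 ≡ 32 (mod 49)
40^3 ≡ 6 (mod 49)
40^6 ≡ 36 (mod 49)
40^7 ≡ 19 (mod 49)
40^14 ≡ 18 (mod 49)
40^21 ≡ 48 (mod 49)
40^42 ≡ 1 (mod 49) ✓
So ord_49(40) = 42.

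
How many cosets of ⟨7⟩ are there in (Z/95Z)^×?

Since 7 ∈ (Z/95Z)^×, its order divides φ(95) = φ(5·19) = (5−1)·(19−1) = 4·18 = 72 = 2^3 · 3^2.
Divisors of 72: 1, 2, 3, 4, 6, 8, 9, 12, 18, 24, 36, 72.
Compute 7^d (mod 95) for the divisors d until we hit 1:
7^1 ≡ 7 (mod 95)
7^2 ≡ 49 (mod 95)
7^3 ≡ 58 (mod 95)
7^4 ≡ 26 (mod 95)
7^6 ≡ 39 (mod 95)
7^8 ≡ 11 (mod 95)
7^9 ≡ 77 (mod 95)
7^12 ≡ 1 (mod 95) ✓
So ord_95(7) = 12, hence |⟨7⟩| = 12.
[(Z/95Z)^× : ⟨7⟩] = 72/12 = 6.

6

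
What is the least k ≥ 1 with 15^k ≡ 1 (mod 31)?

10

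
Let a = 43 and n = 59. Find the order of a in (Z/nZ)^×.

58

Since 43 ∈ (Z/59Z)^×, its order divides φ(59) = 59 − 1 = 58 = 2 · 29.
Divisors of 58: 1, 2, 29, 58.
Test each divisor d:
43^1 ≡ 43
43^2 ≡ 20
43^29 ≡ 58
43^58 ≡ 1
Therefore the multiplicative order of 43 modulo 59 is 58.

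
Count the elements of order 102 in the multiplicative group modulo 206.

32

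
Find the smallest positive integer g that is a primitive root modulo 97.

5

φ(97) = 97 − 1 = 96 = 2^5 · 3.
Test candidates g = 2, 3, … against the prime factors q ∈ {2, 3} of φ(97): g is a generator iff g^(96/q) ≢ 1 for every such q.
g = 2: 2^48 ≡ 1 — hits 1, so not a primitive root.
g = 3: 3^48 ≡ 1 — hits 1, so not a primitive root.
g = 4: 4^48 ≡ 1 — hits 1, so not a primitive root.
g = 5: 5^48 ≡ 96; 5^32 ≡ 35 — none is 1, so 5 is a primitive root.
The smallest primitive root modulo 97 is 5.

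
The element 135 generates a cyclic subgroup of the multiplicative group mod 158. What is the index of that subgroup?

Since 135 ∈ (Z/158Z)^×, its order divides φ(158) = φ(2)·φ(79) = 1·78 = 78 = 2 · 3 · 13.
Divisors of 78: 1, 2, 3, 6, 13, 26, 39, 78.
Evaluate successive powers at the divisors of 78:
135^1 ≡ 135 (mod 158)
135^2 ≡ 55 (mod 158)
135^3 ≡ 157 (mod 158)
135^6 ≡ 1 (mod 158) ✓
Thus |⟨135⟩| = ord(135) = 6.
The index is φ(158) / ord(135) = 78 / 6 = 13.

13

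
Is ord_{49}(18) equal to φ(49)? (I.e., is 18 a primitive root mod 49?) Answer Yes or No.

φ(49) = φ(7^2) = 7·(7−1) = 42 = 2 · 3 · 7.
It suffices to check that the order of 18 is not a proper divisor of 42: compute 18^(42/q) for q ∈ {2, 3, 7}.
18^21 ≡ 1 (mod 49)  [q = 2: ≡ 1 ✗]
18^14 ≡ 30 (mod 49)  [q = 3: ≢ 1 ✓]
18^6 ≡ 1 (mod 49)  [q = 7: ≡ 1 ✗]
18^21 ≡ 1 shows ord(18) | 21, strictly less than φ(49); not a primitive root.

No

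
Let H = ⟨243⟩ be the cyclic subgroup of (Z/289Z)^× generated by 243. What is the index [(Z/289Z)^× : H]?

1

Since 243 ∈ (Z/289Z)^×, its order divides φ(289) = φ(17^2) = 17·(17−1) = 272 = 2^4 · 17.
Divisors of 272: 1, 2, 4, 8, 16, 17, 34, 68, 136, 272.
Check 243^d mod 289 for each divisor in increasing order:
243^1 ≡ 243 (mod 289)
243^2 ≡ 93 (mod 289)
243^4 ≡ 268 (mod 289)
243^8 ≡ 152 (mod 289)
243^16 ≡ 273 (mod 289)
243^17 ≡ 158 (mod 289)
243^34 ≡ 110 (mod 289)
243^68 ≡ 251 (mod 289)
243^136 ≡ 288 (mod 289)
243^272 ≡ 1 (mod 289) ✓
So ord_289(243) = 272, hence |⟨243⟩| = 272.
Index = |(Z/289Z)^×| / |⟨243⟩| = 272 / 272 = 1.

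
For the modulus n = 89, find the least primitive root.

3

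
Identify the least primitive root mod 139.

2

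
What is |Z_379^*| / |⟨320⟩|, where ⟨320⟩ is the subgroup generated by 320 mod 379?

6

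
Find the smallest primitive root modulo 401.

3

φ(401) = 401 − 1 = 400 = 2^4 · 5^2.
Test candidates g = 2, 3, … against the prime factors q ∈ {2, 5} of φ(401): g is a generator iff g^(400/q) ≢ 1 for every such q.
g = 2: 2^200 ≡ 1 — hits 1, so not a primitive root.
g = 3: 3^200 ≡ 400; 3^80 ≡ 72 — none is 1, so 3 is a primitive root.
The smallest primitive root modulo 401 is 3.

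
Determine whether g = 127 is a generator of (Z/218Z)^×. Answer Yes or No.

Yes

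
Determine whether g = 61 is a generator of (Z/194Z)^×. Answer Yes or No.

φ(194) = φ(2)·φ(97) = 1·96 = 96 = 2^5 · 3.
Test 61^(96/q) mod 194 for each prime factor q of 96:
61^48 ≡ 1 (mod 194)  [q = 2: ≡ 1 ✗]
61^32 ≡ 35 (mod 194)  [q = 3: ≢ 1 ✓]
61^48 ≡ 1 shows ord(61) | 48, strictly less than φ(194); not a primitive root.

No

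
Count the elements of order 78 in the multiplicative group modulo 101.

0

φ(101) = 101 − 1 = 100 = 2^2 · 5^2.
Since (Z/101Z)^× is cyclic of order 100, the number of elements of order d is φ(d) when d | 100 and 0 otherwise.
Here 100 is not a multiple of 78, so there are no elements of order 78.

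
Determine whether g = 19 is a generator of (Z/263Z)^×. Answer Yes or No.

Yes

φ(263) = 263 − 1 = 262 = 2 · 131.
19 is a primitive root mod 263 iff 19^(φ(263)/q) ≢ 1 for every prime q | φ(263), i.e. q ∈ {2, 131}.
19^131 ≡ 262 (mod 263)  [q = 2: ≢ 1 ✓]
19^2 ≡ 98 (mod 263)  [q = 131: ≢ 1 ✓]
All checks pass, so 19 has order 262 and is a primitive root modulo 263.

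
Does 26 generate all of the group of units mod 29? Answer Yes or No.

φ(29) = 29 − 1 = 28 = 2^2 · 7.
26 is a primitive root mod 29 iff 26^(φ(29)/q) ≢ 1 for every prime q | φ(29), i.e. q ∈ {2, 7}.
26^14 ≡ 28 (mod 29)  [q = 2: ≢ 1 ✓]
26^4 ≡ 23 (mod 29)  [q = 7: ≢ 1 ✓]
All checks pass, so 26 has order 28 and is a primitive root modulo 29.

Yes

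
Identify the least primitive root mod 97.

φ(97) = 97 − 1 = 96 = 2^5 · 3.
Test candidates g = 2, 3, … against the prime factors q ∈ {2, 3} of φ(97): g is a generator iff g^(96/q) ≢ 1 for every such q.
g = 2: 2^48 ≡ 1 — hits 1, so not a primitive root.
g = 3: 3^48 ≡ 1 — hits 1, so not a primitive root.
g = 4: 4^48 ≡ 1 — hits 1, so not a primitive root.
g = 5: 5^48 ≡ 96; 5^32 ≡ 35 — none is 1, so 5 is a primitive root.
The smallest primitive root modulo 97 is 5.

5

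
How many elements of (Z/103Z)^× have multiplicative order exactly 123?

0

φ(103) = 103 − 1 = 102 = 2 · 3 · 17.
Since (Z/103Z)^× is cyclic of order 102, the number of elements of order d is φ(d) when d | 102 and 0 otherwise.
123 does not divide 102, so no element of (Z/103Z)^× has order 123.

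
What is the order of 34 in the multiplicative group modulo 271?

45

Since 34 ∈ (Z/271Z)^×, its order divides φ(271) = 271 − 1 = 270 = 2 · 3^3 · 5.
Divisors of 270: 1, 2, 3, 5, 6, 9, 10, 15, 18, 27, 30, 45, 54, 90, 135, 270.
Compute 34^d (mod 271) for the divisors d until we hit 1:
34^1 ≡ 34
34^2 ≡ 72
34^3 ≡ 9
34^5 ≡ 106
34^6 ≡ 81
34^9 ≡ 187
34^10 ≡ 125
34^15 ≡ 242
34^18 ≡ 10
34^27 ≡ 244
34^30 ≡ 28
34^45 ≡ 1
Therefore the multiplicative order of 34 modulo 271 is 45.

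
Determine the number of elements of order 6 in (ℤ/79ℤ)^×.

φ(79) = 79 − 1 = 78 = 2 · 3 · 13.
(Z/79Z)^× is cyclic (|G| = 78); a cyclic group of order m has exactly φ(d) elements of each order d | m, and none otherwise.
6 = 2 · 3 divides 78, and φ(6) = 2.

2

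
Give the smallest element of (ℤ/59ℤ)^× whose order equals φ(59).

φ(59) = 59 − 1 = 58 = 2 · 29.
g is a primitive root iff g^(58/q) ≢ 1 (mod 59) for each prime q ∈ {2, 29}.
g = 2: 2^29 ≡ 58; 2^2 ≡ 4 — none is 1, so 2 is a primitive root.
The smallest primitive root modulo 59 is 2.

2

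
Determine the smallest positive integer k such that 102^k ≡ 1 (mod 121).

Since 102 ∈ (Z/121Z)^×, its order divides φ(121) = φ(11^2) = 11·(11−1) = 110 = 2 · 5 · 11.
Divisors of 110: 1, 2, 5, 10, 11, 22, 55, 110.
Evaluate successive powers at the divisors of 110:
102^1 ≡ 102
102^2 ≡ 119
102^5 ≡ 45
102^10 ≡ 89
102^11 ≡ 3
102^22 ≡ 9
102^55 ≡ 1
Therefore the multiplicative order of 102 modulo 121 is 55.

55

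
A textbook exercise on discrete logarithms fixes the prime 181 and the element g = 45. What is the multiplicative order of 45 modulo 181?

45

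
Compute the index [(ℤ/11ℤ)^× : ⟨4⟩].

2

Since 4 ∈ (Z/11Z)^×, its order divides φ(11) = 11 − 1 = 10 = 2 · 5.
Divisors of 10: 1, 2, 5, 10.
Check 4^d mod 11 for each divisor in increasing order:
4^1 ≡ 4 (mod 11)
4^2 ≡ 5 (mod 11)
4^5 ≡ 1 (mod 11) ✓
Thus |⟨4⟩| = ord(4) = 5.
[(Z/11Z)^× : ⟨4⟩] = 10/5 = 2.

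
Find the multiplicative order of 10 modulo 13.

6

Since 10 ∈ (Z/13Z)^×, its order divides φ(13) = 13 − 1 = 12 = 2^2 · 3.
Divisors of 12: 1, 2, 3, 4, 6, 12.
Compute 10^d (mod 13) for the divisors d until we hit 1:
10^1 ≡ 10
10^2 ≡ 9
10^3 ≡ 12
10^4 ≡ 3
10^6 ≡ 1
So ord_13(10) = 6.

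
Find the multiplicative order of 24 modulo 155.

30

By Lagrange's theorem, ord_155(24) divides φ(155) = φ(5·31) = (5−1)·(31−1) = 4·30 = 120 = 2^3 · 3 · 5.
Divisors of 120: 1, 2, 3, 4, 5, 6, 8, 10, 12, 15, 20, 24, 30, 40, 60, 120.
Check 24^d mod 155 for each divisor in increasing order:
24^1 ≡ 24 (mod 155)
24^2 ≡ 111 (mod 155)
24^3 ≡ 29 (mod 155)
24^4 ≡ 76 (mod 155)
24^5 ≡ 119 (mod 155)
24^6 ≡ 66 (mod 155)
24^8 ≡ 41 (mod 155)
24^10 ≡ 56 (mod 155)
24^12 ≡ 16 (mod 155)
24^15 ≡ 154 (mod 155)
24^20 ≡ 36 (mod 155)
24^24 ≡ 101 (mod 155)
24^30 ≡ 1 (mod 155) ✓
So ord_155(24) = 30.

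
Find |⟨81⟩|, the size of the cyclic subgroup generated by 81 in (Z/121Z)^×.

5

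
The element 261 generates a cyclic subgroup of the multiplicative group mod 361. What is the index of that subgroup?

1

ord(261) | φ(361) = φ(19^2) = 19·(19−1) = 342 = 2 · 3^2 · 19.
Divisors of 342: 1, 2, 3, 6, 9, 18, 19, 38, 57, 114, 171, 342.
Test each divisor d:
261^1 ≡ 261 (mod 361)
261^2 ≡ 253 (mod 361)
261^3 ≡ 331 (mod 361)
261^6 ≡ 178 (mod 361)
261^9 ≡ 75 (mod 361)
261^18 ≡ 210 (mod 361)
261^19 ≡ 299 (mod 361)
261^38 ≡ 234 (mod 361)
261^57 ≡ 293 (mod 361)
261^114 ≡ 292 (mod 361)
261^171 ≡ 360 (mod 361)
261^342 ≡ 1 (mod 361) ✓
Thus |⟨261⟩| = ord(261) = 342.
The index is φ(361) / ord(261) = 342 / 342 = 1.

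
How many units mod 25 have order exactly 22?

φ(25) = φ(5^2) = 5·(5−1) = 20 = 2^2 · 5.
In a cyclic group of order 20, there are φ(d) elements of order d for each divisor d of 20, and zero for non-divisors.
22 does not divide 20, so no element of (Z/25Z)^× has order 22.

0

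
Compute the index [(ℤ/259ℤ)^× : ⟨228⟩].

The order of 228 must divide φ(259) = φ(7·37) = (7−1)·(37−1) = 6·36 = 216 = 2^3 · 3^3.
Divisors of 216: 1, 2, 3, 4, 6, 8, 9, 12, 18, 24, 27, 36, 54, 72, 108, 216.
Evaluate successive powers at the divisors of 216:
228^1 ≡ 228 (mod 259)
228^2 ≡ 184 (mod 259)
228^3 ≡ 253 (mod 259)
228^4 ≡ 186 (mod 259)
228^6 ≡ 36 (mod 259)
228^8 ≡ 149 (mod 259)
228^9 ≡ 43 (mod 259)
228^12 ≡ 1 (mod 259) ✓
So ord_259(228) = 12, hence |⟨228⟩| = 12.
Index = |(Z/259Z)^×| / |⟨228⟩| = 216 / 12 = 18.

18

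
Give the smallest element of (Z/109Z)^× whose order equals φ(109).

φ(109) = 109 − 1 = 108 = 2^2 · 3^3.
Test candidates g = 2, 3, … against the prime factors q ∈ {2, 3} of φ(109): g is a generator iff g^(108/q) ≢ 1 for every such q.
g = 2: 2^54 ≡ 108; 2^36 ≡ 1 — hits 1, so not a primitive root.
g = 3: 3^54 ≡ 1 — hits 1, so not a primitive root.
g = 4: 4^54 ≡ 1 — hits 1, so not a primitive root.
g = 5: 5^54 ≡ 1 — hits 1, so not a primitive root.
g = 6: 6^54 ≡ 108; 6^36 ≡ 63 — none is 1, so 6 is a primitive root.
Hence the least primitive root of 109 is 6.

6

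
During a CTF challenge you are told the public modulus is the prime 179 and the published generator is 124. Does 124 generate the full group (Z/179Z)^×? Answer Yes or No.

φ(179) = 179 − 1 = 178 = 2 · 89.
Test 124^(178/q) mod 179 for each prime factor q of 178:
124^89 ≡ 1 (mod 179)  [q = 2: ≡ 1 ✗]
124^2 ≡ 161 (mod 179)  [q = 89: ≢ 1 ✓]
124^89 ≡ 1 shows ord(124) | 89, strictly less than φ(179); not a primitive root.

No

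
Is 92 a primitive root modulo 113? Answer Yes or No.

φ(113) = 113 − 1 = 112 = 2^4 · 7.
An element g generates (Z/113Z)^× iff g^(112/q) ≢ 1 (mod 113) for each prime q ∈ {2, 7}.
92^56 ≡ 112 (mod 113)  [q = 2: ≢ 1 ✓]
92^16 ≡ 28 (mod 113)  [q = 7: ≢ 1 ✓]
All checks pass, so 92 has order 112 and is a primitive root modulo 113.

Yes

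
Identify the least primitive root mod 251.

φ(251) = 251 − 1 = 250 = 2 · 5^3.
g is a primitive root iff g^(250/q) ≢ 1 (mod 251) for each prime q ∈ {2, 5}.
g = 2: 2^125 ≡ 250; 2^50 ≡ 1 — hits 1, so not a primitive root.
g = 3: 3^125 ≡ 1 — hits 1, so not a primitive root.
g = 4: 4^125 ≡ 1 — hits 1, so not a primitive root.
g = 5: 5^125 ≡ 1 — hits 1, so not a primitive root.
g = 6: 6^125 ≡ 250; 6^50 ≡ 219 — none is 1, so 6 is a primitive root.
So 6 is the smallest generator of (Z/251Z)^×.

6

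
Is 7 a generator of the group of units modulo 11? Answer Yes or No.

φ(11) = 11 − 1 = 10 = 2 · 5.
7 is a primitive root mod 11 iff 7^(φ(11)/q) ≢ 1 for every prime q | φ(11), i.e. q ∈ {2, 5}.
7^5 ≡ 10 (mod 11)  [q = 2: ≢ 1 ✓]
7^2 ≡ 5 (mod 11)  [q = 5: ≢ 1 ✓]
Every test exponent gives a nontrivial residue, hence 7 generates the full group.

Yes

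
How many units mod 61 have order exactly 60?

φ(61) = 61 − 1 = 60 = 2^2 · 3 · 5.
In a cyclic group of order 60, there are φ(d) elements of order d for each divisor d of 60, and zero for non-divisors.
60 = 2^2 · 3 · 5 divides 60, and φ(60) = 16.

16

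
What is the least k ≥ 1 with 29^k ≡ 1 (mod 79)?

The order of 29 must divide φ(79) = 79 − 1 = 78 = 2 · 3 · 13.
Divisors of 78: 1, 2, 3, 6, 13, 26, 39, 78.
Evaluate successive powers at the divisors of 78:
29^1 ≡ 29 (mod 79)
29^2 ≡ 51 (mod 79)
29^3 ≡ 57 (mod 79)
29^6 ≡ 10 (mod 79)
29^13 ≡ 56 (mod 79)
29^26 ≡ 55 (mod 79)
29^39 ≡ 78 (mod 79)
29^78 ≡ 1 (mod 79) ✓
So ord_79(29) = 78.

78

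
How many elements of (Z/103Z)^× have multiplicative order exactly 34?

φ(103) = 103 − 1 = 102 = 2 · 3 · 17.
(Z/103Z)^× is cyclic (|G| = 102); a cyclic group of order m has exactly φ(d) elements of each order d | m, and none otherwise.
34 = 2 · 17 divides 102, and φ(34) = 16.

16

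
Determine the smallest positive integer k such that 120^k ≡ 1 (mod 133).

9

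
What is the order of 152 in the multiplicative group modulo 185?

The order of 152 must divide φ(185) = φ(5·37) = (5−1)·(37−1) = 4·36 = 144 = 2^4 · 3^2.
Divisors of 144: 1, 2, 3, 4, 6, 8, 9, 12, 16, 18, 24, 36, 48, 72, 144.
Compute 152^d (mod 185) for the divisors d until we hit 1:
152^1 ≡ 152
152^2 ≡ 164
152^3 ≡ 138
152^4 ≡ 71
152^6 ≡ 174
152^8 ≡ 46
152^9 ≡ 147
152^12 ≡ 121
152^16 ≡ 81
152^18 ≡ 149
152^24 ≡ 26
152^36 ≡ 1
The smallest such exponent is 36, so the order of 152 is 36.

36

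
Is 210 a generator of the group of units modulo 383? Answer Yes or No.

Yes

φ(383) = 383 − 1 = 382 = 2 · 191.
Test 210^(382/q) mod 383 for each prime factor q of 382:
210^191 ≡ 382 (mod 383)  [q = 2: ≢ 1 ✓]
210^2 ≡ 55 (mod 383)  [q = 191: ≢ 1 ✓]
All checks pass, so 210 has order 382 and is a primitive root modulo 383.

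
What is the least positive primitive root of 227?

2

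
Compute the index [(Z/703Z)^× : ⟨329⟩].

The order of 329 must divide φ(703) = φ(19·37) = (19−1)·(37−1) = 18·36 = 648 = 2^3 · 3^4.
Divisors of 648: 1, 2, 3, 4, 6, 8, 9, 12, 18, 24, 27, 36, 54, 72, 81, 108, 162, 216, 324, 648.
Check 329^d mod 703 for each divisor in increasing order:
329^1 ≡ 329 (mod 703)
329^2 ≡ 682 (mod 703)
329^3 ≡ 121 (mod 703)
329^4 ≡ 441 (mod 703)
329^6 ≡ 581 (mod 703)
329^8 ≡ 453 (mod 703)
329^9 ≡ 1 (mod 703) ✓
Thus |⟨329⟩| = ord(329) = 9.
Index = |(Z/703Z)^×| / |⟨329⟩| = 648 / 9 = 72.

72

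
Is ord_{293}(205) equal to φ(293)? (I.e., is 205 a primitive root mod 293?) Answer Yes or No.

No

φ(293) = 293 − 1 = 292 = 2^2 · 73.
Test 205^(292/q) mod 293 for each prime factor q of 292:
205^146 ≡ 1 (mod 293)  [q = 2: ≡ 1 ✗]
205^4 ≡ 54 (mod 293)  [q = 73: ≢ 1 ✓]
205^146 ≡ 1 shows ord(205) | 146, strictly less than φ(293); not a primitive root.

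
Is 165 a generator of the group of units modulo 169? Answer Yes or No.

No

φ(169) = φ(13^2) = 13·(13−1) = 156 = 2^2 · 3 · 13.
165 is a primitive root mod 169 iff 165^(φ(169)/q) ≢ 1 for every prime q | φ(169), i.e. q ∈ {2, 3, 13}.
165^78 ≡ 1 (mod 169)  [q = 2: ≡ 1 ✗]
165^52 ≡ 22 (mod 169)  [q = 3: ≢ 1 ✓]
165^12 ≡ 79 (mod 169)  [q = 13: ≢ 1 ✓]
The check at q = 2 fails, so 165 generates a proper subgroup.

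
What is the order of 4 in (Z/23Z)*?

11

ord(4) | φ(23) = 23 − 1 = 22 = 2 · 11.
Divisors of 22: 1, 2, 11, 22.
Check 4^d mod 23 for each divisor in increasing order:
4^1 ≡ 4 (mod 23)
4^2 ≡ 16 (mod 23)
4^11 ≡ 1 (mod 23) ✓
So ord_23(4) = 11.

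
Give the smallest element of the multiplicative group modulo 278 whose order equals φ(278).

3

φ(278) = φ(2)·φ(139) = 1·138 = 138 = 2 · 3 · 23.
g is a primitive root iff g^(138/q) ≢ 1 (mod 278) for each prime q ∈ {2, 3, 23}.
g = 2: gcd(2, 278) = 2 > 1, not a unit — skip.
g = 3: 3^69 ≡ 277; 3^46 ≡ 181; 3^6 ≡ 173 — none is 1, so 3 is a primitive root.
Hence the least primitive root of 278 is 3.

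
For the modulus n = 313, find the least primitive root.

φ(313) = 313 − 1 = 312 = 2^3 · 3 · 13.
g is a primitive root iff g^(312/q) ≢ 1 (mod 313) for each prime q ∈ {2, 3, 13}.
g = 2: 2^156 ≡ 1 — hits 1, so not a primitive root.
g = 3: 3^156 ≡ 1 — hits 1, so not a primitive root.
g = 4: 4^156 ≡ 1 — hits 1, so not a primitive root.
g = 5: 5^156 ≡ 312; 5^104 ≡ 1 — hits 1, so not a primitive root.
g = 6: 6^156 ≡ 1 — hits 1, so not a primitive root.
g = 7: 7^156 ≡ 312; 7^104 ≡ 1 — hits 1, so not a primitive root.
g = 8: 8^156 ≡ 1 — hits 1, so not a primitive root.
g = 9: 9^156 ≡ 1 — hits 1, so not a primitive root.
g = 10: 10^156 ≡ 312; 10^104 ≡ 214; 10^24 ≡ 103 — none is 1, so 10 is a primitive root.
So 10 is the smallest generator of (Z/313Z)^×.

10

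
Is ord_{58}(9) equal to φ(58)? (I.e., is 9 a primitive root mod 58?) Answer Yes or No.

No

φ(58) = φ(2)·φ(29) = 1·28 = 28 = 2^2 · 7.
Test 9^(28/q) mod 58 for each prime factor q of 28:
9^14 ≡ 1 (mod 58)  [q = 2: ≡ 1 ✗]
9^4 ≡ 7 (mod 58)  [q = 7: ≢ 1 ✓]
9^14 ≡ 1 shows ord(9) | 14, strictly less than φ(58); not a primitive root.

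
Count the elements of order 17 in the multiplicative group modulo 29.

φ(29) = 29 − 1 = 28 = 2^2 · 7.
In a cyclic group of order 28, there are φ(d) elements of order d for each divisor d of 28, and zero for non-divisors.
Since 17 ∤ 28, the count is 0.

0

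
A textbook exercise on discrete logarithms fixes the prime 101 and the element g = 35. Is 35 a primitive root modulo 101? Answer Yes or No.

φ(101) = 101 − 1 = 100 = 2^2 · 5^2.
35 is a primitive root mod 101 iff 35^(φ(101)/q) ≢ 1 for every prime q | φ(101), i.e. q ∈ {2, 5}.
35^50 ≡ 100 (mod 101)  [q = 2: ≢ 1 ✓]
35^20 ≡ 87 (mod 101)  [q = 5: ≢ 1 ✓]
All checks pass, so 35 has order 100 and is a primitive root modulo 101.

Yes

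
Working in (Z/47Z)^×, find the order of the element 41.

46

The order of 41 must divide φ(47) = 47 − 1 = 46 = 2 · 23.
Divisors of 46: 1, 2, 23, 46.
Compute 41^d (mod 47) for the divisors d until we hit 1:
41^1 ≡ 41 (mod 47)
41^2 ≡ 36 (mod 47)
41^23 ≡ 46 (mod 47)
41^46 ≡ 1 (mod 47) ✓
Therefore the multiplicative order of 41 modulo 47 is 46.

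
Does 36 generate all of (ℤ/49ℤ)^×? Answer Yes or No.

φ(49) = φ(7^2) = 7·(7−1) = 42 = 2 · 3 · 7.
An element g generates (Z/49Z)^× iff g^(42/q) ≢ 1 (mod 49) for each prime q ∈ {2, 3, 7}.
36^21 ≡ 1 (mod 49)  [q = 2: ≡ 1 ✗]
36^14 ≡ 1 (mod 49)  [q = 3: ≡ 1 ✗]
36^6 ≡ 15 (mod 49)  [q = 7: ≢ 1 ✓]
Since 36^21 ≡ 1, the order of 36 divides 21 < 42, so 36 is not a primitive root.

No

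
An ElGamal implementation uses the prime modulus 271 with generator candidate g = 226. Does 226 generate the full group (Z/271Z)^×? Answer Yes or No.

Yes

φ(271) = 271 − 1 = 270 = 2 · 3^3 · 5.
226 is a primitive root mod 271 iff 226^(φ(271)/q) ≢ 1 for every prime q | φ(271), i.e. q ∈ {2, 3, 5}.
226^135 ≡ 270 (mod 271)  [q = 2: ≢ 1 ✓]
226^90 ≡ 28 (mod 271)  [q = 3: ≢ 1 ✓]
226^54 ≡ 244 (mod 271)  [q = 5: ≢ 1 ✓]
None equal 1, so ord_271(226) = 270: 226 is a primitive root.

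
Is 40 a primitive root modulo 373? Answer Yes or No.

No

φ(373) = 373 − 1 = 372 = 2^2 · 3 · 31.
40 is a primitive root mod 373 iff 40^(φ(373)/q) ≢ 1 for every prime q | φ(373), i.e. q ∈ {2, 3, 31}.
40^186 ≡ 1 (mod 373)  [q = 2: ≡ 1 ✗]
40^124 ≡ 284 (mod 373)  [q = 3: ≢ 1 ✓]
40^12 ≡ 75 (mod 373)  [q = 31: ≢ 1 ✓]
The check at q = 2 fails, so 40 generates a proper subgroup.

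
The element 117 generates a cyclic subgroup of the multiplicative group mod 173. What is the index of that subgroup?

4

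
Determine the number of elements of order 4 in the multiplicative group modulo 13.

φ(13) = 13 − 1 = 12 = 2^2 · 3.
Since (Z/13Z)^× is cyclic of order 12, the number of elements of order d is φ(d) when d | 12 and 0 otherwise.
4 = 2^2 divides 12, and φ(4) = 2.

2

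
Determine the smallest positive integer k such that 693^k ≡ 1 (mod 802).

200

By Lagrange's theorem, ord_802(693) divides φ(802) = φ(2)·φ(401) = 1·400 = 400 = 2^4 · 5^2.
Divisors of 400: 1, 2, 4, 5, 8, 10, 16, 20, 25, 40, 50, 80, 100, 200, 400.
Test each divisor d:
693^1 ≡ 693 (mod 802)
693^2 ≡ 653 (mod 802)
693^4 ≡ 547 (mod 802)
693^5 ≡ 527 (mod 802)
693^8 ≡ 63 (mod 802)
693^10 ≡ 237 (mod 802)
693^16 ≡ 761 (mod 802)
693^20 ≡ 29 (mod 802)
693^25 ≡ 45 (mod 802)
693^40 ≡ 39 (mod 802)
693^50 ≡ 421 (mod 802)
693^80 ≡ 719 (mod 802)
693^100 ≡ 801 (mod 802)
693^200 ≡ 1 (mod 802) ✓
The smallest such exponent is 200, so the order of 693 is 200.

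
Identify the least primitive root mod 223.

3

φ(223) = 223 − 1 = 222 = 2 · 3 · 37.
g is a primitive root iff g^(222/q) ≢ 1 (mod 223) for each prime q ∈ {2, 3, 37}.
g = 2: 2^111 ≡ 1 — hits 1, so not a primitive root.
g = 3: 3^111 ≡ 222; 3^74 ≡ 183; 3^6 ≡ 60 — none is 1, so 3 is a primitive root.
So 3 is the smallest generator of (Z/223Z)^×.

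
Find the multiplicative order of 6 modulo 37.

By Lagrange's theorem, ord_37(6) divides φ(37) = 37 − 1 = 36 = 2^2 · 3^2.
Divisors of 36: 1, 2, 3, 4, 6, 9, 12, 18, 36.
Evaluate successive powers at the divisors of 36:
6^1 ≡ 6
6^2 ≡ 36
6^3 ≡ 31
6^4 ≡ 1
So ord_37(6) = 4.

4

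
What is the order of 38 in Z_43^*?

Since 38 ∈ (Z/43Z)^×, its order divides φ(43) = 43 − 1 = 42 = 2 · 3 · 7.
Divisors of 42: 1, 2, 3, 6, 7, 14, 21, 42.
Test each divisor d:
38^1 ≡ 38 (mod 43)
38^2 ≡ 25 (mod 43)
38^3 ≡ 4 (mod 43)
38^6 ≡ 16 (mod 43)
38^7 ≡ 6 (mod 43)
38^14 ≡ 36 (mod 43)
38^21 ≡ 1 (mod 43) ✓
So ord_43(38) = 21.

21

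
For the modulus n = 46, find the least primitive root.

φ(46) = φ(2)·φ(23) = 1·22 = 22 = 2 · 11.
Test candidates g = 2, 3, … against the prime factors q ∈ {2, 11} of φ(46): g is a generator iff g^(22/q) ≢ 1 for every such q.
g = 2: gcd(2, 46) = 2 > 1, not a unit — skip.
g = 3: 3^11 ≡ 1 — hits 1, so not a primitive root.
g = 4: gcd(4, 46) = 2 > 1, not a unit — skip.
g = 5: 5^11 ≡ 45; 5^2 ≡ 25 — none is 1, so 5 is a primitive root.
The smallest primitive root modulo 46 is 5.

5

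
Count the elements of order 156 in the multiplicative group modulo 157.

48

φ(157) = 157 − 1 = 156 = 2^2 · 3 · 13.
In a cyclic group of order 156, there are φ(d) elements of order d for each divisor d of 156, and zero for non-divisors.
156 = 2^2 · 3 · 13 divides 156, and φ(156) = 48.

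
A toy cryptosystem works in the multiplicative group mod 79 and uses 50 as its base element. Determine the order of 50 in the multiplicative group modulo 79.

39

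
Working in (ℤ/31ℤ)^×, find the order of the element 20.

Since 20 ∈ (Z/31Z)^×, its order divides φ(31) = 31 − 1 = 30 = 2 · 3 · 5.
Divisors of 30: 1, 2, 3, 5, 6, 10, 15, 30.
Evaluate successive powers at the divisors of 30:
20^1 ≡ 20 (mod 31)
20^2 ≡ 28 (mod 31)
20^3 ≡ 2 (mod 31)
20^5 ≡ 25 (mod 31)
20^6 ≡ 4 (mod 31)
20^10 ≡ 5 (mod 31)
20^15 ≡ 1 (mod 31) ✓
Therefore the multiplicative order of 20 modulo 31 is 15.

15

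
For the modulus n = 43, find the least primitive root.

3

φ(43) = 43 − 1 = 42 = 2 · 3 · 7.
g is a primitive root iff g^(42/q) ≢ 1 (mod 43) for each prime q ∈ {2, 3, 7}.
g = 2: 2^21 ≡ 42; 2^14 ≡ 1 — hits 1, so not a primitive root.
g = 3: 3^21 ≡ 42; 3^14 ≡ 36; 3^6 ≡ 41 — none is 1, so 3 is a primitive root.
Hence the least primitive root of 43 is 3.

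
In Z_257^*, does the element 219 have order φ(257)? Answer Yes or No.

φ(257) = 257 − 1 = 256 = 2^8.
It suffices to check that the order of 219 is not a proper divisor of 256: compute 219^(256/q) for q ∈ {2}.
219^128 ≡ 256 (mod 257)  [q = 2: ≢ 1 ✓]
None equal 1, so ord_257(219) = 256: 219 is a primitive root.

Yes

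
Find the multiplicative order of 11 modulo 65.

12

Since 11 ∈ (Z/65Z)^×, its order divides φ(65) = φ(5·13) = (5−1)·(13−1) = 4·12 = 48 = 2^4 · 3.
Divisors of 48: 1, 2, 3, 4, 6, 8, 12, 16, 24, 48.
Evaluate successive powers at the divisors of 48:
11^1 ≡ 11
11^2 ≡ 56
11^3 ≡ 31
11^4 ≡ 16
11^6 ≡ 51
11^8 ≡ 61
11^12 ≡ 1
So ord_65(11) = 12.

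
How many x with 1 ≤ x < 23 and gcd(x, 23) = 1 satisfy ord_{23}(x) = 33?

φ(23) = 23 − 1 = 22 = 2 · 11.
In a cyclic group of order 22, there are φ(d) elements of order d for each divisor d of 22, and zero for non-divisors.
Here 22 is not a multiple of 33, so there are no elements of order 33.

0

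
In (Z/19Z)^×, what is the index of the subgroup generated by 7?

6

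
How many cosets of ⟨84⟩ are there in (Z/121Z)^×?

By Lagrange's theorem, ord_121(84) divides φ(121) = φ(11^2) = 11·(11−1) = 110 = 2 · 5 · 11.
Divisors of 110: 1, 2, 5, 10, 11, 22, 55, 110.
Test each divisor d:
84^1 ≡ 84 (mod 121)
84^2 ≡ 38 (mod 121)
84^5 ≡ 54 (mod 121)
84^10 ≡ 12 (mod 121)
84^11 ≡ 40 (mod 121)
84^22 ≡ 27 (mod 121)
84^55 ≡ 120 (mod 121)
84^110 ≡ 1 (mod 121) ✓
So ord_121(84) = 110, hence |⟨84⟩| = 110.
Index = |(Z/121Z)^×| / |⟨84⟩| = 110 / 110 = 1.

1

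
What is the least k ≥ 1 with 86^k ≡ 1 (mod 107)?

The order of 86 must divide φ(107) = 107 − 1 = 106 = 2 · 53.
Divisors of 106: 1, 2, 53, 106.
Test each divisor d:
86^1 ≡ 86 (mod 107)
86^2 ≡ 13 (mod 107)
86^53 ≡ 1 (mod 107) ✓
The smallest such exponent is 53, so the order of 86 is 53.

53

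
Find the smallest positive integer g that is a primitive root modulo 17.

φ(17) = 17 − 1 = 16 = 2^4.
Test candidates g = 2, 3, … against the prime factors q ∈ {2} of φ(17): g is a generator iff g^(16/q) ≢ 1 for every such q.
g = 2: 2^8 ≡ 1 — hits 1, so not a primitive root.
g = 3: 3^8 ≡ 16 — none is 1, so 3 is a primitive root.
The smallest primitive root modulo 17 is 3.

3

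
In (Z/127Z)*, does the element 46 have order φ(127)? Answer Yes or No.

Yes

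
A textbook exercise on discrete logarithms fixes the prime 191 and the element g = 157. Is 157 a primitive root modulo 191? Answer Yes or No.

φ(191) = 191 − 1 = 190 = 2 · 5 · 19.
157 is a primitive root mod 191 iff 157^(φ(191)/q) ≢ 1 for every prime q | φ(191), i.e. q ∈ {2, 5, 19}.
157^95 ≡ 190 (mod 191)  [q = 2: ≢ 1 ✓]
157^38 ≡ 184 (mod 191)  [q = 5: ≢ 1 ✓]
157^10 ≡ 107 (mod 191)  [q = 19: ≢ 1 ✓]
All checks pass, so 157 has order 190 and is a primitive root modulo 191.

Yes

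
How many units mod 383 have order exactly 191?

190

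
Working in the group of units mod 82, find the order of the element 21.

20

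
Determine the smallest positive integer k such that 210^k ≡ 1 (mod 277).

ord(210) | φ(277) = 277 − 1 = 276 = 2^2 · 3 · 23.
Divisors of 276: 1, 2, 3, 4, 6, 12, 23, 46, 69, 92, 138, 276.
Test each divisor d:
210^1 ≡ 210
210^2 ≡ 57
210^3 ≡ 59
210^4 ≡ 202
210^6 ≡ 157
210^12 ≡ 273
210^23 ≡ 161
210^46 ≡ 160
210^69 ≡ 276
210^92 ≡ 116
210^138 ≡ 1
The smallest such exponent is 138, so the order of 210 is 138.

138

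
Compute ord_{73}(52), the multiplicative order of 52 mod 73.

ord(52) | φ(73) = 73 − 1 = 72 = 2^3 · 3^2.
Divisors of 72: 1, 2, 3, 4, 6, 8, 9, 12, 18, 24, 36, 72.
Compute 52^d (mod 73) for the divisors d until we hit 1:
52^1 ≡ 52 (mod 73)
52^2 ≡ 3 (mod 73)
52^3 ≡ 10 (mod 73)
52^4 ≡ 9 (mod 73)
52^6 ≡ 27 (mod 73)
52^8 ≡ 8 (mod 73)
52^9 ≡ 51 (mod 73)
52^12 ≡ 72 (mod 73)
52^18 ≡ 46 (mod 73)
52^24 ≡ 1 (mod 73) ✓
So ord_73(52) = 24.

24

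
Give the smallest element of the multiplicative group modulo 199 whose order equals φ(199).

3

φ(199) = 199 − 1 = 198 = 2 · 3^2 · 11.
Test candidates g = 2, 3, … against the prime factors q ∈ {2, 3, 11} of φ(199): g is a generator iff g^(198/q) ≢ 1 for every such q.
g = 2: 2^99 ≡ 1 — hits 1, so not a primitive root.
g = 3: 3^99 ≡ 198; 3^66 ≡ 106; 3^18 ≡ 125 — none is 1, so 3 is a primitive root.
So 3 is the smallest generator of (Z/199Z)^×.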